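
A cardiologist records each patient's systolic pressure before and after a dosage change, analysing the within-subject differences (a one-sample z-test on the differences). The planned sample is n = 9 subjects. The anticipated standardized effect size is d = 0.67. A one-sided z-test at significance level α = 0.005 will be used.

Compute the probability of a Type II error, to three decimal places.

Noncentrality parameter: δ = d·√n = 0.67 × √9 = 2.0100
Critical value for a one-sided test at α = 0.005: z_α = 2.576.
Power = P(Z > 2.576 − δ) = Φ(-0.566) = 0.2858.
Type II error: β = 1 − power = 1 − 0.2858 = 0.7142.

β ≈ 0.714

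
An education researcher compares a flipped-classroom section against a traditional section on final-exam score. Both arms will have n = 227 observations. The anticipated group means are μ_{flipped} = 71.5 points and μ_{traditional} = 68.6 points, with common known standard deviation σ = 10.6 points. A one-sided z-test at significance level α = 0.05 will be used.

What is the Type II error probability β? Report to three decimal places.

Standardized effect: d = |μ_{flipped} − μ_{traditional}| / σ = |71.5 − 68.6| / 10.6 = 0.2736
Noncentrality parameter: δ = d·√(n/2) = 0.2736 × √(227/2) = 2.9147
One-sided α = 0.05 → critical value z_{0.05} = 1.645.
Power = Φ(δ − 1.645) = Φ(1.270) = 0.8979.
Type II error: β = 1 − power = 1 − 0.8979 = 0.1021.

β ≈ 0.102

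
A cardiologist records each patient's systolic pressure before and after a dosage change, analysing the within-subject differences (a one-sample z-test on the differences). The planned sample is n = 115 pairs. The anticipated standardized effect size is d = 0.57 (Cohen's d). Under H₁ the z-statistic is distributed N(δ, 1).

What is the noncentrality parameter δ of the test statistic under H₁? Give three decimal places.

δ = d·√n = 0.57 × √115 = 6.1126

δ ≈ 6.113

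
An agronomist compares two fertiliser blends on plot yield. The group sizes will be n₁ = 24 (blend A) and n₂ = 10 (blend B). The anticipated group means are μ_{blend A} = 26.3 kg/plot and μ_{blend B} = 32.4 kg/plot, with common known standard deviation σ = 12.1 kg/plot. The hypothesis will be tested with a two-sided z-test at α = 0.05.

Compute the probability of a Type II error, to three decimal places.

Standardized effect: d = |μ_{blend A} − μ_{blend B}| / σ = |26.3 − 32.4| / 12.1 = 0.5041
Noncentrality parameter: δ = d / √(1/n₁ + 1/n₂) = 0.5041 / √(1/24 + 1/10) = 1.3394
Critical value for a two-sided test at α = 0.05: z_{α/2} = 1.960.
Power = Φ(δ − 1.960) + Φ(−δ − 1.960) = Φ(-0.621) + Φ(-3.299) = 0.2674 + 0.0005 = 0.2679.
Type II error: β = 1 − power = 1 − 0.2679 = 0.7321.

β ≈ 0.732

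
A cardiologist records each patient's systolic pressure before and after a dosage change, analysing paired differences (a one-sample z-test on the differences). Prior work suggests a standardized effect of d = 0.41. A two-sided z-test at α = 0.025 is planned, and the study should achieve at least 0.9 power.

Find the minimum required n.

Set Φ(δ − 2.241) = 0.9; then δ − 2.241 = Φ⁻¹(0.9) = 1.282, giving δ = 3.523.
(Ignoring the negligible lower-tail rejection probability gives the usual closed-form inversion.)
δ = d·√n ⇒ n = (δ/d)² = (3.523 / 0.41)² = 73.83.
Rounding up, n = 74.

n = 74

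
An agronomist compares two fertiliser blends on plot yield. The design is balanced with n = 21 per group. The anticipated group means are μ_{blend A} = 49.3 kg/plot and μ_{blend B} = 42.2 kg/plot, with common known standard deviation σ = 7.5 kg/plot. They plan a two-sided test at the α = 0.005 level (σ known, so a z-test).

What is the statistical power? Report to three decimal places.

Power ≈ 0.603

Standardized effect: d = |μ_{blend A} − μ_{blend B}| / σ = |49.3 − 42.2| / 7.5 = 0.9467
Noncentrality parameter: δ = d·√(n/2) = 0.9467 × √(21/2) = 3.0676
Critical value for a two-sided test at α = 0.005: z_{α/2} = 2.807.
Power = Φ(δ − 2.807) + Φ(−δ − 2.807) = Φ(0.261) + Φ(-5.875) = 0.6028 + 0.0000 = 0.6028.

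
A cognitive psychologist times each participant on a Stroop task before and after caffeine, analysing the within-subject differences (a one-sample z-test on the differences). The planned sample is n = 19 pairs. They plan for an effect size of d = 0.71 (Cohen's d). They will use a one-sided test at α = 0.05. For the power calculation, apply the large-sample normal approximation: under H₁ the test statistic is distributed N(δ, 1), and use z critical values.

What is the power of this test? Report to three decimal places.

Noncentrality parameter: δ = d·√n = 0.71 × √19 = 3.0948
Critical value for a one-sided test at α = 0.05: z_α = 1.645.
Power = Φ(δ − 1.645) = Φ(1.450) = 0.9265.

Power ≈ 0.926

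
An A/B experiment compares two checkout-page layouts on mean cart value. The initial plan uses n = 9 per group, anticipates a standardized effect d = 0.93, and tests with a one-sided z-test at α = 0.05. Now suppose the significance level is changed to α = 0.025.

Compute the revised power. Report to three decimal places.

Power ≈ 0.505

δ = d·√(n/2) = 0.93 × √(9/2) = 1.9728 (unchanged). New critical value: z_{0.025} = 1.960.
Revised power = Φ(δ − 1.960) = Φ(0.013) = 0.5051.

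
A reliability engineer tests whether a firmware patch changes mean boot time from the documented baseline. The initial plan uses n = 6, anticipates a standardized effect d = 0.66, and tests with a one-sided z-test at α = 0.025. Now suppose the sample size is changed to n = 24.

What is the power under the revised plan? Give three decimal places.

With n = 24: δ = d·√n = 0.66 × √24 = 3.2333. Critical value z_{0.025} = 1.960.
Revised power = Φ(δ − 1.960) = Φ(1.273) = 0.8986.

Power ≈ 0.899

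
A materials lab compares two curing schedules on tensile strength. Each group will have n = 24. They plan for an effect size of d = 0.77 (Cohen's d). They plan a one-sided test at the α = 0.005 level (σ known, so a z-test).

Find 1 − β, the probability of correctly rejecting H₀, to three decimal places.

Power ≈ 0.536

Noncentrality parameter: δ = d·√(n/2) = 0.77 × √(24/2) = 2.6674
One-sided α = 0.005 → critical value z_{0.005} = 2.576.
Power = P(Z > 2.576 − δ) = Φ(0.092) = 0.5365.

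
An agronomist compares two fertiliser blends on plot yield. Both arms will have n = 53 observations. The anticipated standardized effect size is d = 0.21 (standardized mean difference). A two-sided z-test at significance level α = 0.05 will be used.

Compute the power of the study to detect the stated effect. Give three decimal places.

Noncentrality parameter: δ = d·√(n/2) = 0.21 × √(53/2) = 1.0810
Two-sided α = 0.05 → critical value z_{0.025} = 1.960.
Power = Φ(δ − 1.960) + Φ(−δ − 1.960) = Φ(-0.879) + Φ(-3.041) = 0.1897 + 0.0012 = 0.1909.

Power ≈ 0.191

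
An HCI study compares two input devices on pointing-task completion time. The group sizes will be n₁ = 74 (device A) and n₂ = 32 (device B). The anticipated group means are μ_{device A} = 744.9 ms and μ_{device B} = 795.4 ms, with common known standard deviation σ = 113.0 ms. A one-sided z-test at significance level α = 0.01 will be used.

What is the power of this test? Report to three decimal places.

Standardized effect: d = |μ_{device A} − μ_{device B}| / σ = |744.9 − 795.4| / 113.0 = 0.4469
Noncentrality parameter: δ = d / √(1/n₁ + 1/n₂) = 0.4469 / √(1/74 + 1/32) = 2.1123
Critical value for a one-sided test at α = 0.01: z_α = 2.326.
Power = Φ(δ − 2.326) = Φ(-0.214) = 0.4152.

Power ≈ 0.415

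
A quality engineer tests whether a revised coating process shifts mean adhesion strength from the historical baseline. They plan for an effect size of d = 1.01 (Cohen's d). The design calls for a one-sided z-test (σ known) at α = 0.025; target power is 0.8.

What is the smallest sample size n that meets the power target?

n = 8

For power 0.8 need Φ(δ − z_{0.025}) = 0.8, so δ = z_{0.025} + z_{0.20} = 1.960 + 0.842 = 2.802.
δ = d·√n ⇒ n = (δ/d)² = (2.802 / 1.01)² = 7.69.
Rounding up, n = 8.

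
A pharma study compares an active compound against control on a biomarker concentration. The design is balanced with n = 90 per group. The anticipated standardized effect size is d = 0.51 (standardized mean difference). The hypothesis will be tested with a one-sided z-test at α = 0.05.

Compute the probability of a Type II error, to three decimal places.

Noncentrality parameter: δ = d·√(n/2) = 0.51 × √(90/2) = 3.4212
Critical value for a one-sided test at α = 0.05: z_α = 1.645.
Power = P(Z > 1.645 − δ) = Φ(1.776) = 0.9622.
Type II error: β = 1 − power = 1 − 0.9622 = 0.0378.

β ≈ 0.038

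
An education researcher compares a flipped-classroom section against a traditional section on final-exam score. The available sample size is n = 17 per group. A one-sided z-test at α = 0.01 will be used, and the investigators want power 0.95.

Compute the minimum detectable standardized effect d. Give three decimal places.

Need Φ(δ − 2.326) = 0.95, so δ = 2.326 + 1.645 = 3.971.
δ = d·√(n/2) ⇒ d = δ/√(n/2) = 3.971/√(17/2) = 1.3621.

d ≈ 1.362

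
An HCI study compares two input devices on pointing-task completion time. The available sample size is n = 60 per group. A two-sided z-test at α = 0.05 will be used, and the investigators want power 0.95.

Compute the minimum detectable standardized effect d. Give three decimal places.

Need Φ(δ − 1.960) = 0.95, so δ = 1.960 + 1.645 = 3.605.
(The second rejection-region term Φ(−δ − z_{α/2}) is negligible and dropped.)
δ = d·√(n/2) ⇒ d = δ/√(n/2) = 3.605/√(60/2) = 0.6581.

d ≈ 0.658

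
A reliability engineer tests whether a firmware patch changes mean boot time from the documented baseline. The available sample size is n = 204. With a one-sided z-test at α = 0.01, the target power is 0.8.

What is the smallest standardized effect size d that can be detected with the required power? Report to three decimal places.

Required noncentrality: δ = z_{0.01} + z_{0.20} = 2.326 + 0.842 = 3.168.
δ = d·√n ⇒ d = δ/√n = 3.168/√204 = 0.2218.

d ≈ 0.222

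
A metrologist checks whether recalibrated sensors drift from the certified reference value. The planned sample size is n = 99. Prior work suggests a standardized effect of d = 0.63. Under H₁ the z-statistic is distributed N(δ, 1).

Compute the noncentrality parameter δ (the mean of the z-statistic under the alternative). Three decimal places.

δ = d·√n = 0.63 × √99 = 6.2684

δ ≈ 6.268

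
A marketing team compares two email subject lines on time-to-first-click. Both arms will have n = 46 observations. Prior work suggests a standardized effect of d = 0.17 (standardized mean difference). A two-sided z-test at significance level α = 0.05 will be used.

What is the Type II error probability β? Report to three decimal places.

β ≈ 0.871

Noncentrality parameter: δ = d·√(n/2) = 0.17 × √(46/2) = 0.8153
Critical value for a two-sided test at α = 0.05: z_{α/2} = 1.960.
Power = Φ(δ − 1.960) + Φ(−δ − 1.960) = Φ(-1.145) + Φ(-2.775) = 0.1262 + 0.0028 = 0.1289.
Type II error: β = 1 − power = 1 − 0.1289 = 0.8711.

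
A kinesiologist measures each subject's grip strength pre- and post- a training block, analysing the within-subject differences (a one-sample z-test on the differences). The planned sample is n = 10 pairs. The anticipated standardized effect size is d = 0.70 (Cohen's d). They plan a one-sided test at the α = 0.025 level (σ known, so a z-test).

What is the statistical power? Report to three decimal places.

Noncentrality parameter: δ = d·√n = 0.70 × √10 = 2.2136
Critical value for a one-sided test at α = 0.025: z_α = 1.960.
Power = Φ(δ − 1.960) = Φ(0.254) = 0.6001.

Power ≈ 0.600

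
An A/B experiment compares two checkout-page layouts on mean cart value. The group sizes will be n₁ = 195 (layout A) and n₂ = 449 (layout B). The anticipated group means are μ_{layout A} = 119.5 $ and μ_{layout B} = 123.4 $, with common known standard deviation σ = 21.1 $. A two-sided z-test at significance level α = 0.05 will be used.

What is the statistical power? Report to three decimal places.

Standardized effect: d = |μ_{layout A} − μ_{layout B}| / σ = |119.5 − 123.4| / 21.1 = 0.1848
Noncentrality parameter: δ = d / √(1/n₁ + 1/n₂) = 0.1848 / √(1/195 + 1/449) = 2.1552
Critical value for a two-sided test at α = 0.05: z_{α/2} = 1.960.
Power = Φ(δ − 1.960) + Φ(−δ − 1.960) = Φ(0.195) + Φ(-4.115) = 0.5774 + 0.0000 = 0.5774.

Power ≈ 0.577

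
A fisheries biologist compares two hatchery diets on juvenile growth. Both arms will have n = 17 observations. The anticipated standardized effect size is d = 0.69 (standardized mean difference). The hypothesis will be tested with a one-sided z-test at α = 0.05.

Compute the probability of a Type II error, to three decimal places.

β ≈ 0.357

Noncentrality parameter: δ = d·√(n/2) = 0.69 × √(17/2) = 2.0117
Critical value for a one-sided test at α = 0.05: z_α = 1.645.
Power = Φ(δ − 1.645) = Φ(0.367) = 0.6431.
Type II error: β = 1 − power = 1 − 0.6431 = 0.3569.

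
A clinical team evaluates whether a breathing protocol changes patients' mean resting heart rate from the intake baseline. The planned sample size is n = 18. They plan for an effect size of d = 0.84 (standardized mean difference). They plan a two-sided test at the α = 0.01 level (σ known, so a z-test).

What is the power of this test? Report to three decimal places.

Noncentrality parameter: δ = d·√n = 0.84 × √18 = 3.5638
Two-sided α = 0.01 → critical value z_{0.005} = 2.576.
Power = Φ(δ − 2.576) + Φ(−δ − 2.576) = Φ(0.988) + Φ(-6.140) = 0.8384 + 0.0000 = 0.8384.

Power ≈ 0.838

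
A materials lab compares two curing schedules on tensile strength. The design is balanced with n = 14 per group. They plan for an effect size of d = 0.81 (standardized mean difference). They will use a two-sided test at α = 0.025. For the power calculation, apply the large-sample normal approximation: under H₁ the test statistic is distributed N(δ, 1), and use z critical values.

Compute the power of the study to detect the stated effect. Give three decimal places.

Power ≈ 0.461

Noncentrality parameter: δ = d·√(n/2) = 0.81 × √(14/2) = 2.1431
Two-sided α = 0.025 → critical value z_{0.0125} = 2.241.
Power = Φ(δ − 2.241) + Φ(−δ − 2.241) = Φ(-0.098) + Φ(-4.384) = 0.4608 + 0.0000 = 0.4608.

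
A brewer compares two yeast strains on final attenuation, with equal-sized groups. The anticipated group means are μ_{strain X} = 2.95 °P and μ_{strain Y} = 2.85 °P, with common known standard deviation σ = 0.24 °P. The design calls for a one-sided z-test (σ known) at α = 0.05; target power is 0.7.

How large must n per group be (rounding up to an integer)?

n = 55 per group

Standardized effect: d = |μ_{strain X} − μ_{strain Y}| / σ = |2.95 − 2.85| / 0.24 = 0.4167
For power 0.7 need Φ(δ − z_{0.05}) = 0.7, so δ = z_{0.05} + z_{0.30} = 1.645 + 0.524 = 2.169.
δ = d·√(n/2) ⇒ n = 2(δ/d)² = 2 × (2.169 / 0.4167)² = 54.21.
Rounding up, n = 55 per group.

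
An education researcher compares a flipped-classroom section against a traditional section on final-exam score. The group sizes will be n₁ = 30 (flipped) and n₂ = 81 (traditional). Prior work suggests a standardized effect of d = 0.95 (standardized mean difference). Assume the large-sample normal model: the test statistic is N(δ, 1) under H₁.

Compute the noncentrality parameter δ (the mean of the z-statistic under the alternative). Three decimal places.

The noncentrality parameter scales effect size by the design's sample-size factor: δ = d / √(1/n₁ + 1/n₂) = 0.95 / √(1/30 + 1/81) = 4.4449

δ ≈ 4.445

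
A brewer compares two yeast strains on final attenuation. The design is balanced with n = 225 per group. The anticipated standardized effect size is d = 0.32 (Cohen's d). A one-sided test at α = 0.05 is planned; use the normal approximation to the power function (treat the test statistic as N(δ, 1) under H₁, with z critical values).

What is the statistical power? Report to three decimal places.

Noncentrality parameter: λ = d·√(n/2) = 0.32 × √(225/2) = 3.3941
Critical value for a one-sided test at α = 0.05: z_α = 1.645.
Power = P(Z > 1.645 − λ) = Φ(1.749) = 0.9599.

Power ≈ 0.960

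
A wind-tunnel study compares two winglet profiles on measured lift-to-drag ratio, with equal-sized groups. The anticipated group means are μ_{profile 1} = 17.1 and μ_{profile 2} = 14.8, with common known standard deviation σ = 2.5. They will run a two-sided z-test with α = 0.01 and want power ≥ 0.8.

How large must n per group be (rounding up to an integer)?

Standardized effect: d = |μ_{profile 1} − μ_{profile 2}| / σ = |17.1 − 14.8| / 2.5 = 0.9200
For power 0.8 need Φ(δ − z_{0.005}) = 0.8, so δ = z_{0.005} + z_{0.20} = 2.576 + 0.842 = 3.417.
(For δ > 0 the lower-tail rejection region contributes negligibly to power, so the one-term inversion is standard.)
δ = d·√(n/2) ⇒ n = 2(δ/d)² = 2 × (3.417 / 0.9200)² = 27.60.
Rounding up, n = 28 per group.

n = 28 per group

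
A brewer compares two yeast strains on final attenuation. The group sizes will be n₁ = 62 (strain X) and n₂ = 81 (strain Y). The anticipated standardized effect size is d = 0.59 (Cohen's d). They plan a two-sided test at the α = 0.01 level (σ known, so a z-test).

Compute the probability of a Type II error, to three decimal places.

β ≈ 0.179

Noncentrality parameter: δ = d / √(1/n₁ + 1/n₂) = 0.59 / √(1/62 + 1/81) = 3.4964
Two-sided α = 0.01 → critical value z_{0.005} = 2.576.
Power = Φ(δ − 2.576) + Φ(−δ − 2.576) = Φ(0.921) + Φ(-6.072) = 0.8214 + 0.0000 = 0.8214.
Type II error: β = 1 − power = 1 − 0.8214 = 0.1786.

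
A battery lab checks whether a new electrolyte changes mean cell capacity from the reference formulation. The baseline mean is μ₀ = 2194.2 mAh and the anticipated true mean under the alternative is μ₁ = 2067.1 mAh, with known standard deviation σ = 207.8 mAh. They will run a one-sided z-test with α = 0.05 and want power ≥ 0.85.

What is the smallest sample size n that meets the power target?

Standardized effect: d = |μ₁ − μ₀| / σ = |2067.1 − 2194.2| / 207.8 = 0.6116
Set Φ(δ − 1.645) = 0.85; then δ − 1.645 = Φ⁻¹(0.85) = 1.036, giving δ = 2.681.
δ = d·√n ⇒ n = (δ/d)² = (2.681 / 0.6116)² = 19.22.
Round up to the next whole unit.

n = 20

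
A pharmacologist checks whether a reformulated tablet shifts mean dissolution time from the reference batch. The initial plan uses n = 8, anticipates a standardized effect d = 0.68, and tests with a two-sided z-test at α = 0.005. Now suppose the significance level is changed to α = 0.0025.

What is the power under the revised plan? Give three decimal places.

Power ≈ 0.136

δ = d·√n = 0.68 × √8 = 1.9233 (unchanged). New critical value: z_{0.0013} = 3.023.
Revised power = Φ(δ − 3.023) + Φ(−δ − 3.023) = Φ(-1.100) + Φ(-4.947) = 0.1357 + 0.0000 = 0.1357.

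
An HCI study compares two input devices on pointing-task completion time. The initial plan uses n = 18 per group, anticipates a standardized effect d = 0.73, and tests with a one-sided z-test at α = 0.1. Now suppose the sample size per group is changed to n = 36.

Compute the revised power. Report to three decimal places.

Power ≈ 0.965

With n = 36 per group: δ = d·√(n/2) = 0.73 × √(36/2) = 3.0971. Critical value z_{0.1} = 1.282.
Revised power = P(Z > 1.282 − δ) = Φ(1.816) = 0.9653.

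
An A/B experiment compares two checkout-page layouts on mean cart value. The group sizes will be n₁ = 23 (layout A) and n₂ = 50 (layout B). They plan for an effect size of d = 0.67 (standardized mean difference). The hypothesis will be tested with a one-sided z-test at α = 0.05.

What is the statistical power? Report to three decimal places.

Power ≈ 0.845

Noncentrality parameter: δ = d / √(1/n₁ + 1/n₂) = 0.67 / √(1/23 + 1/50) = 2.6593
Critical value for a one-sided test at α = 0.05: z_α = 1.645.
Power = P(Z > 1.645 − δ) = Φ(1.014) = 0.8448.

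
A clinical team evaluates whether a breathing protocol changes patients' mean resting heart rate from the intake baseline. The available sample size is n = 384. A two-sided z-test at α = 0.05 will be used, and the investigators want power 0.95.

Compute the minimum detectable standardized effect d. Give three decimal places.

d ≈ 0.184

Required noncentrality: δ = z_{0.025} + z_{0.05} = 1.960 + 1.645 = 3.605.
(Lower-tail contribution to power is negligible for δ > 0.)
δ = d·√n ⇒ d = δ/√n = 3.605/√384 = 0.1840.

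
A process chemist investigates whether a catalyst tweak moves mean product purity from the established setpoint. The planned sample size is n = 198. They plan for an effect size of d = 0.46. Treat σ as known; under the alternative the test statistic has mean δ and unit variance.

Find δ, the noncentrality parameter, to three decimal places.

δ ≈ 6.473

δ = d·√n = 0.46 × √198 = 6.4728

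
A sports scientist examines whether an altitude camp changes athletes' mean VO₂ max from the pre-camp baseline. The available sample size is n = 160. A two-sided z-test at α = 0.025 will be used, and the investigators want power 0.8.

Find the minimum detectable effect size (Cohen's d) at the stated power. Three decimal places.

d ≈ 0.244

Need Φ(δ − 2.241) = 0.8, so δ = 2.241 + 0.842 = 3.083.
(The second rejection-region term Φ(−δ − z_{α/2}) is negligible and dropped.)
δ = d·√n ⇒ d = δ/√n = 3.083/√160 = 0.2437.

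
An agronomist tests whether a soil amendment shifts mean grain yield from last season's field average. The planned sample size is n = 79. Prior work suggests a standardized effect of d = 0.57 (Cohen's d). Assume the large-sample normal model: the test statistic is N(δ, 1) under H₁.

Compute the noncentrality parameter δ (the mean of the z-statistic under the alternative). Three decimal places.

δ = d·√n = 0.57 × √79 = 5.0663

δ ≈ 5.066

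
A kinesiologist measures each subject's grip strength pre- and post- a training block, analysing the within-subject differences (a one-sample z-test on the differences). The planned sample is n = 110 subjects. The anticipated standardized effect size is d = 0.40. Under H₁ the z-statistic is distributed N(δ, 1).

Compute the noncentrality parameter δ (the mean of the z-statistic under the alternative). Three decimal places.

δ ≈ 4.195

δ = d·√n = 0.40 × √110 = 4.1952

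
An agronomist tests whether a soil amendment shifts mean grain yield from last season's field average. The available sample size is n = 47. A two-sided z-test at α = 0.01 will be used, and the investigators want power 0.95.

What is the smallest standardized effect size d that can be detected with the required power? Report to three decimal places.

d ≈ 0.616

Need Φ(δ − 2.576) = 0.95, so δ = 2.576 + 1.645 = 4.221.
(Lower-tail contribution to power is negligible for δ > 0.)
δ = d·√n ⇒ d = δ/√n = 4.221/√47 = 0.6156.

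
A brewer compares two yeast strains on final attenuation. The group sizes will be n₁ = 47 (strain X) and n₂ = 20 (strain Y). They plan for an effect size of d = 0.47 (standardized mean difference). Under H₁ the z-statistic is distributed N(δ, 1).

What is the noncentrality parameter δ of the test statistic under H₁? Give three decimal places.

δ ≈ 1.760

The noncentrality parameter scales effect size by the design's sample-size factor: δ = d / √(1/n₁ + 1/n₂) = 0.47 / √(1/47 + 1/20) = 1.7605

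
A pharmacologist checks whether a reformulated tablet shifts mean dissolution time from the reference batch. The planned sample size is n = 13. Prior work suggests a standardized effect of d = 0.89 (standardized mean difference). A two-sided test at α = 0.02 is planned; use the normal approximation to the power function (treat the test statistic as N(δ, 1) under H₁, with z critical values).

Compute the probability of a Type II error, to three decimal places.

β ≈ 0.189

Noncentrality parameter: δ = d·√n = 0.89 × √13 = 3.2089
Two-sided α = 0.02 → critical value z_{0.01} = 2.326.
Power = Φ(δ − 2.326) + Φ(−δ − 2.326) = Φ(0.883) + Φ(-5.535) = 0.8113 + 0.0000 = 0.8113.
Type II error: β = 1 − power = 1 − 0.8113 = 0.1887.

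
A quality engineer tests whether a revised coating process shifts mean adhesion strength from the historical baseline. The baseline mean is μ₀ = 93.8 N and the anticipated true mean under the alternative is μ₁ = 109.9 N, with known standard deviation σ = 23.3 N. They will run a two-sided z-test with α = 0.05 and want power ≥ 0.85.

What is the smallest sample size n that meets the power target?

Standardized effect: d = |μ₁ − μ₀| / σ = |109.9 − 93.8| / 23.3 = 0.6910
Set Φ(δ − 1.960) = 0.85; then δ − 1.960 = Φ⁻¹(0.85) = 1.036, giving δ = 2.996.
(For δ > 0 the lower-tail rejection region contributes negligibly to power, so the one-term inversion is standard.)
δ = d·√n ⇒ n = (δ/d)² = (2.996 / 0.6910)² = 18.80.
Rounding up, n = 19.

n = 19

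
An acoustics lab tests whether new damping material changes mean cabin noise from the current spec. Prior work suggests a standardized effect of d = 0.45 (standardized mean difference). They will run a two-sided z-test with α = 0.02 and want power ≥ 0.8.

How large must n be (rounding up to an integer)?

For power 0.8 need Φ(δ − z_{0.01}) = 0.8, so δ = z_{0.01} + z_{0.20} = 2.326 + 0.842 = 3.168.
(For δ > 0 the lower-tail rejection region contributes negligibly to power, so the one-term inversion is standard.)
δ = d·√n ⇒ n = (δ/d)² = (3.168 / 0.45)² = 49.56.
Rounding up, n = 50.

n = 50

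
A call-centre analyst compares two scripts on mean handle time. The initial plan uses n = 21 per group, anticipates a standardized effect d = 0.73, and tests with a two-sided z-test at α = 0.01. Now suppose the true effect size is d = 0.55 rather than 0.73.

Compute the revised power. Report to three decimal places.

Power ≈ 0.214

With d = 0.55: δ = d·√(n/2) = 0.55 × √(21/2) = 1.7822. Critical value z_{0.005} = 2.576.
Revised power = Φ(δ − 2.576) + Φ(−δ − 2.576) = Φ(-0.794) + Φ(-4.358) = 0.2137 + 0.0000 = 0.2137.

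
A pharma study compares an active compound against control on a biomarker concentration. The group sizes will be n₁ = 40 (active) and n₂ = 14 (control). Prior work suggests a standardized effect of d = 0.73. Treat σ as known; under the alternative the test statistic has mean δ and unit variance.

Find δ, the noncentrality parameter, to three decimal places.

δ = d / √(1/n₁ + 1/n₂) = 0.73 / √(1/40 + 1/14) = 2.3508

δ ≈ 2.351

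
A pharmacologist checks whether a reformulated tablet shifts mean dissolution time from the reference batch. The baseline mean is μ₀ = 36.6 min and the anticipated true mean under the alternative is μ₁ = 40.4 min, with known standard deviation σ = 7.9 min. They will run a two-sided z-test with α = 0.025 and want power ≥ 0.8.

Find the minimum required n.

n = 42

Standardized effect: d = |μ₁ − μ₀| / σ = |40.4 − 36.6| / 7.9 = 0.4810
For power 0.8 need Φ(δ − z_{0.0125}) = 0.8, so δ = z_{0.0125} + z_{0.20} = 2.241 + 0.842 = 3.083.
(For δ > 0 the lower-tail rejection region contributes negligibly to power, so the one-term inversion is standard.)
δ = d·√n ⇒ n = (δ/d)² = (3.083 / 0.4810)² = 41.08.
Round up to the next whole unit.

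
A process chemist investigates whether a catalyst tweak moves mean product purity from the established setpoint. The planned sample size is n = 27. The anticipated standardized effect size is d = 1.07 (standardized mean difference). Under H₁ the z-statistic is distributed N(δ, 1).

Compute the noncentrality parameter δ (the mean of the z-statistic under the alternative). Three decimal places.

δ = d·√n = 1.07 × √27 = 5.5599

δ ≈ 5.560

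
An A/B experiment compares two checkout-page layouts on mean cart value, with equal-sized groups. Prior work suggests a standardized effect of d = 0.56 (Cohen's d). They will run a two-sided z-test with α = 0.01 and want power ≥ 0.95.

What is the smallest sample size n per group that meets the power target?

n = 114 per group

For power 0.95 need Φ(δ − z_{0.005}) = 0.95, so δ = z_{0.005} + z_{0.05} = 2.576 + 1.645 = 4.221.
(For δ > 0 the lower-tail rejection region contributes negligibly to power, so the one-term inversion is standard.)
δ = d·√(n/2) ⇒ n = 2(δ/d)² = 2 × (4.221 / 0.56)² = 113.61.
Round up to the next whole unit.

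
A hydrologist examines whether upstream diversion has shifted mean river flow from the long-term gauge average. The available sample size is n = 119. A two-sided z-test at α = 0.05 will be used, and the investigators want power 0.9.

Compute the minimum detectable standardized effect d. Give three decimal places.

Need Φ(δ − 1.960) = 0.9, so δ = 1.960 + 1.282 = 3.242.
(Lower-tail contribution to power is negligible for δ > 0.)
δ = d·√n ⇒ d = δ/√n = 3.242/√119 = 0.2971.

d ≈ 0.297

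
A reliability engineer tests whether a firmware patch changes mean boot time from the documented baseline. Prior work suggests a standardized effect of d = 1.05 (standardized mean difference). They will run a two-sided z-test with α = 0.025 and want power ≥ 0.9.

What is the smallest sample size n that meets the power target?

For power 0.9 need Φ(δ − z_{0.0125}) = 0.9, so δ = z_{0.0125} + z_{0.10} = 2.241 + 1.282 = 3.523.
(For δ > 0 the lower-tail rejection region contributes negligibly to power, so the one-term inversion is standard.)
δ = d·√n ⇒ n = (δ/d)² = (3.523 / 1.05)² = 11.26.
Round up to the next whole unit.

n = 12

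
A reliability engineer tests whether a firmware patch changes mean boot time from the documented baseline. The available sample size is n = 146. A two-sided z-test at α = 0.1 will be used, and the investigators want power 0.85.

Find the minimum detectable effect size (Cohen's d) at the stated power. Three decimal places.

d ≈ 0.222

Need Φ(δ − 1.645) = 0.85, so δ = 1.645 + 1.036 = 2.681.
(Lower-tail contribution to power is negligible for δ > 0.)
δ = d·√n ⇒ d = δ/√n = 2.681/√146 = 0.2219.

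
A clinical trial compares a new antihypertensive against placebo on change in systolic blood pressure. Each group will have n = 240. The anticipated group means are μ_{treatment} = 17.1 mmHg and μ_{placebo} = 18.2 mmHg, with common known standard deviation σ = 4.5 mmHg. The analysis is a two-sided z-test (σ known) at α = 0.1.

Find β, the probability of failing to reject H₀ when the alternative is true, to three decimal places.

β ≈ 0.151

Standardized effect: d = |μ_{treatment} − μ_{placebo}| / σ = |17.1 − 18.2| / 4.5 = 0.2444
Noncentrality parameter: λ = d·√(n/2) = 0.2444 × √(240/2) = 2.6778
Critical value for a two-sided test at α = 0.1: z_{α/2} = 1.645.
Power = Φ(λ − 1.645) + Φ(−λ − 1.645) = Φ(1.033) + Φ(-4.323) = 0.8492 + 0.0000 = 0.8492.
Type II error: β = 1 − power = 1 − 0.8492 = 0.1508.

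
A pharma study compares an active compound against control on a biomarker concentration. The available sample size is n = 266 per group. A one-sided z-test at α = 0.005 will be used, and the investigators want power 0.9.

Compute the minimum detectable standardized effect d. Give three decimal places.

Need Φ(δ − 2.576) = 0.9, so δ = 2.576 + 1.282 = 3.857.
δ = d·√(n/2) ⇒ d = δ/√(n/2) = 3.857/√(266/2) = 0.3345.

d ≈ 0.334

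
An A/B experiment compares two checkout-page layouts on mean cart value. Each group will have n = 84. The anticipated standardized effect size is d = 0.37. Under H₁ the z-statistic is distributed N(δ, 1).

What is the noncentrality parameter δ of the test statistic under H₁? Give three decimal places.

δ ≈ 2.398

The noncentrality parameter scales effect size by the design's sample-size factor: δ = d·√(n/2) = 0.37 × √(84/2) = 2.3979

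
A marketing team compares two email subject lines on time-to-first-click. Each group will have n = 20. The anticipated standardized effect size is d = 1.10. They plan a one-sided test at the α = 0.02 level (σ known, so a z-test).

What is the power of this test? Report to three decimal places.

Power ≈ 0.923

Noncentrality parameter: λ = d·√(n/2) = 1.10 × √(20/2) = 3.4785
One-sided α = 0.02 → critical value z_{0.02} = 2.054.
Power = Φ(λ − 2.054) = Φ(1.425) = 0.9229.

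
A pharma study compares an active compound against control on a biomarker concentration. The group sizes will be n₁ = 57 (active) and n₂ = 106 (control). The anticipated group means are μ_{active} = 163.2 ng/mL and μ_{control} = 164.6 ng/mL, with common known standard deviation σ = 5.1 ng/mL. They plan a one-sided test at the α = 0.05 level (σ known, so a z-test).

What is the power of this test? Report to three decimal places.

Power ≈ 0.511

Standardized effect: d = |μ_{active} − μ_{control}| / σ = |163.2 − 164.6| / 5.1 = 0.2745
Noncentrality parameter: δ = d / √(1/n₁ + 1/n₂) = 0.2745 / √(1/57 + 1/106) = 1.6713
One-sided α = 0.05 → critical value z_{0.05} = 1.645.
Power = P(Z > 1.645 − δ) = Φ(0.026) = 0.5105.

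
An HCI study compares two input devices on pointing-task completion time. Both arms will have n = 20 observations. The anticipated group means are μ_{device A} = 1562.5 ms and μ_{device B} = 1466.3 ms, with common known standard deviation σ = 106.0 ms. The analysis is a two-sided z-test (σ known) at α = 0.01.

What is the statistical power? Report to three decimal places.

Standardized effect: d = |μ_{device A} − μ_{device B}| / σ = |1562.5 − 1466.3| / 106.0 = 0.9075
Noncentrality parameter: δ = d·√(n/2) = 0.9075 × √(20/2) = 2.8699
Critical value for a two-sided test at α = 0.01: z_{α/2} = 2.576.
Power = Φ(δ − 2.576) + Φ(−δ − 2.576) = Φ(0.294) + Φ(-5.446) = 0.6157 + 0.0000 = 0.6157.

Power ≈ 0.616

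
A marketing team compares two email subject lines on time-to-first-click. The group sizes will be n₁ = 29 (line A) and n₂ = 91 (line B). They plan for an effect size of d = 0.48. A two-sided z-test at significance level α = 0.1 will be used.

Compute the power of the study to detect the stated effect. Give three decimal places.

Noncentrality parameter: δ = d / √(1/n₁ + 1/n₂) = 0.48 / √(1/29 + 1/91) = 2.2510
Two-sided α = 0.1 → critical value z_{0.05} = 1.645.
Power = Φ(δ − 1.645) + Φ(−δ − 1.645) = Φ(0.606) + Φ(-3.896) = 0.7278 + 0.0000 = 0.7278.

Power ≈ 0.728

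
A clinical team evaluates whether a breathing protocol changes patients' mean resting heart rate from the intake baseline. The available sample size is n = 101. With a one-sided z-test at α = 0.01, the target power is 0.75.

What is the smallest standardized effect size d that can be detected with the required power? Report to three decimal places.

Need Φ(δ − 2.326) = 0.75, so δ = 2.326 + 0.674 = 3.001.
δ = d·√n ⇒ d = δ/√n = 3.001/√101 = 0.2986.

d ≈ 0.299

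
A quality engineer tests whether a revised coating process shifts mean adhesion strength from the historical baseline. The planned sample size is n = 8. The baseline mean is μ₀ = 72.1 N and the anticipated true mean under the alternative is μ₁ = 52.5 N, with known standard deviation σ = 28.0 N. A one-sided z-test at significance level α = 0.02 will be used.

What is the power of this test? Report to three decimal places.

Power ≈ 0.471

Standardized effect: d = |μ₁ − μ₀| / σ = |52.5 − 72.1| / 28.0 = 0.7000
Noncentrality parameter: δ = d·√n = 0.7000 × √8 = 1.9799
One-sided α = 0.02 → critical value z_{0.02} = 2.054.
Power = P(Z > 2.054 − δ) = Φ(-0.074) = 0.4706.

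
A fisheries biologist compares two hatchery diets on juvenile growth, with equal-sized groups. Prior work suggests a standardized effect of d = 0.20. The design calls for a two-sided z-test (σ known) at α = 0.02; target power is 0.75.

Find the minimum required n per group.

n = 451 per group

For power 0.75 need Φ(δ − z_{0.01}) = 0.75, so δ = z_{0.01} + z_{0.25} = 2.326 + 0.674 = 3.001.
(For δ > 0 the lower-tail rejection region contributes negligibly to power, so the one-term inversion is standard.)
δ = d·√(n/2) ⇒ n = 2(δ/d)² = 2 × (3.001 / 0.20)² = 450.25.
Round up to the next whole unit.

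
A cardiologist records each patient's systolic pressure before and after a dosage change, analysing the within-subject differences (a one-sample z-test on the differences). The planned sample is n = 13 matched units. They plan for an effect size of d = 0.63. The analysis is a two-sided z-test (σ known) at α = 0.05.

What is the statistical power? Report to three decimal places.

Power ≈ 0.622

Noncentrality parameter: δ = d·√n = 0.63 × √13 = 2.2715
Critical value for a two-sided test at α = 0.05: z_{α/2} = 1.960.
Power = Φ(δ − 1.960) + Φ(−δ − 1.960) = Φ(0.312) + Φ(-4.231) = 0.6223 + 0.0000 = 0.6223.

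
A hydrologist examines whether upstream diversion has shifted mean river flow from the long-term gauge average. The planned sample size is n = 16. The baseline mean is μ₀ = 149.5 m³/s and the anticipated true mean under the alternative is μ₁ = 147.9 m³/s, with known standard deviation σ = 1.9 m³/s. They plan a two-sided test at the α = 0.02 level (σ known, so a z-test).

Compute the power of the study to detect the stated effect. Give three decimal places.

Power ≈ 0.851

Standardized effect: d = |μ₁ − μ₀| / σ = |147.9 − 149.5| / 1.9 = 0.8421
Noncentrality parameter: δ = d·√n = 0.8421 × √16 = 3.3684
Critical value for a two-sided test at α = 0.02: z_{α/2} = 2.326.
Power = Φ(δ − 2.326) + Φ(−δ − 2.326) = Φ(1.042) + Φ(-5.695) = 0.8513 + 0.0000 = 0.8513.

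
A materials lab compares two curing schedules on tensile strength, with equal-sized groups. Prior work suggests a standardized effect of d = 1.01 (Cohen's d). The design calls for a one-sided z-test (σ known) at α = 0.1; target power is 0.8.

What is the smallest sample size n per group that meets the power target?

Set Φ(δ − 1.282) = 0.8; then δ − 1.282 = Φ⁻¹(0.8) = 0.842, giving δ = 2.123.
δ = d·√(n/2) ⇒ n = 2(δ/d)² = 2 × (2.123 / 1.01)² = 8.84.
Round up to the next whole unit.

n = 9 per group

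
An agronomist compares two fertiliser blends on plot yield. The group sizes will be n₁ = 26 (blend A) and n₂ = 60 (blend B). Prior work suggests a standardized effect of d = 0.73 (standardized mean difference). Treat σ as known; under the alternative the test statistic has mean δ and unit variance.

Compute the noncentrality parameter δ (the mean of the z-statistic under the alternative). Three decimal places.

The noncentrality parameter scales effect size by the design's sample-size factor: δ = d / √(1/n₁ + 1/n₂) = 0.73 / √(1/26 + 1/60) = 3.1091

δ ≈ 3.109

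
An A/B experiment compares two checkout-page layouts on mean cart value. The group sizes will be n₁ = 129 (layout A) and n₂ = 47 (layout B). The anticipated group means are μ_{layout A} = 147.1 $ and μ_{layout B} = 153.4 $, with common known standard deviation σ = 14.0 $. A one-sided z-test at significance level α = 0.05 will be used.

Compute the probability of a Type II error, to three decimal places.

Standardized effect: d = |μ_{layout A} − μ_{layout B}| / σ = |147.1 − 153.4| / 14.0 = 0.4500
Noncentrality parameter: δ = d / √(1/n₁ + 1/n₂) = 0.4500 / √(1/129 + 1/47) = 2.6412
One-sided α = 0.05 → critical value z_{0.05} = 1.645.
Power = P(Z > 1.645 − δ) = Φ(0.996) = 0.8405.
Type II error: β = 1 − power = 1 − 0.8405 = 0.1595.

β ≈ 0.160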